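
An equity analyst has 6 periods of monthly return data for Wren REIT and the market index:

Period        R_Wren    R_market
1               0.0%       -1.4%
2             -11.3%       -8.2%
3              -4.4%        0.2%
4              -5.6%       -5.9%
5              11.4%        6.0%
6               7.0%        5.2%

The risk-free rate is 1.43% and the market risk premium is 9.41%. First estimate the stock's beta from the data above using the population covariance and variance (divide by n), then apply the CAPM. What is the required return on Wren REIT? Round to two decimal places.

14.47%

Mean R_i = (0.0 − 11.3 − 4.4 − 5.6 + 11.4 + 7.0) / 6 = -0.4833%
Mean R_m = (-1.4 − 8.2 + 0.2 − 5.9 + 6.0 + 5.2) / 6 = -0.6833%
Σ(R_i − R̄_i)(R_m − R̄_m) = 227.6383  ⇒  Cov = 227.6383 / 6 = 37.9397
Σ(R_m − R̄_m)² = 164.2883  ⇒  Var(R_m) = 164.2883 / 6 = 27.3814
β = Cov / Var(R_m) = 37.9397 / 27.3814 = 1.3856
E(R) = R_f + β × MRP = 1.43% + 1.3856 × 9.41% = 14.47%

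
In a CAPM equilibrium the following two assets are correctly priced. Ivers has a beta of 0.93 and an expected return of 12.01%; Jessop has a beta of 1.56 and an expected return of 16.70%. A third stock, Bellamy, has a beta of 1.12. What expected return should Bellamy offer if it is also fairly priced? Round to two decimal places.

MRP (SML slope) = (16.70% − 12.01%) / (1.56 − 0.93) = 4.69% / 0.63 = 7.4444%
R_f (intercept) = 12.01% − 0.93 × 7.4444% = 5.0867%
E(R_Bellamy) = R_f + β × MRP = 5.0867% + 1.12 × 7.4444% = 13.42%

13.42%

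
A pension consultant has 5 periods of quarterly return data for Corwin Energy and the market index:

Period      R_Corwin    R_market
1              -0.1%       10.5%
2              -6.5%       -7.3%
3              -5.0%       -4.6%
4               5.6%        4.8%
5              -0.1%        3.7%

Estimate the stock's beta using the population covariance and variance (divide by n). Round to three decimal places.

Mean R_i = (-0.1 − 6.5 − 5.0 + 5.6 − 0.1) / 5 = -1.2200%
Mean R_m = (10.5 − 7.3 − 4.6 + 4.8 + 3.7) / 5 = 1.4200%
Σ(R_i − R̄_i)(R_m − R̄_m) = 104.5720  ⇒  Cov = 104.5720 / 5 = 20.9144
Σ(R_m − R̄_m)² = 211.3480  ⇒  Var(R_m) = 211.3480 / 5 = 42.2696
β = Cov / Var(R_m) = 20.9144 / 42.2696 = 0.4948

0.495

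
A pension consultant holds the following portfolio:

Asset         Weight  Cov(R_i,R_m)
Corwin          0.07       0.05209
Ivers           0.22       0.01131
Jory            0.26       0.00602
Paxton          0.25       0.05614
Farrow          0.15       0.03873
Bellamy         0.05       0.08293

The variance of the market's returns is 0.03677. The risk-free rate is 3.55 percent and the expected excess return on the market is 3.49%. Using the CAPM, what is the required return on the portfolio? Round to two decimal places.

6.56%

β_Corwin = 0.05209 / 0.03677 = 1.4166
β_Ivers = 0.01131 / 0.03677 = 0.3076
β_Jory = 0.00602 / 0.03677 = 0.1637
β_Paxton = 0.05614 / 0.03677 = 1.5268
β_Farrow = 0.03873 / 0.03677 = 1.0533
β_Bellamy = 0.08293 / 0.03677 = 2.2554
β_P = Σ w_i β_i = 0.07×1.4166 + 0.22×0.3076 + 0.26×0.1637 + 0.25×1.5268 + 0.15×1.0533 + 0.05×2.2554 = 0.8619
E(R_P) = R_f + β_P × MRP = 3.55% + 0.8619 × 3.49% = 6.56%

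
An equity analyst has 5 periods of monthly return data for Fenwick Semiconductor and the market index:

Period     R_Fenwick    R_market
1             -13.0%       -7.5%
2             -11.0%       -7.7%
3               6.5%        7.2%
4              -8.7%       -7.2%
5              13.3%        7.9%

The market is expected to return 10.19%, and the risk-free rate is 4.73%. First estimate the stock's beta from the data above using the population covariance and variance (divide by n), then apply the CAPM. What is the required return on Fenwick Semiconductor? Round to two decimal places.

12.34%

Mean R_i = (-13.0 − 11.0 + 6.5 − 8.7 + 13.3) / 5 = -2.5800%
Mean R_m = (-7.5 − 7.7 + 7.2 − 7.2 + 7.9) / 5 = -1.4600%
Σ(R_i − R̄_i)(R_m − R̄_m) = 377.8760  ⇒  Cov = 377.8760 / 5 = 75.5752
Σ(R_m − R̄_m)² = 270.9720  ⇒  Var(R_m) = 270.9720 / 5 = 54.1944
β = Cov / Var(R_m) = 75.5752 / 54.1944 = 1.3945
MRP = 10.19% − 4.73% = 5.46%
E(R) = R_f + β × MRP = 4.73% + 1.3945 × 5.46% = 12.34%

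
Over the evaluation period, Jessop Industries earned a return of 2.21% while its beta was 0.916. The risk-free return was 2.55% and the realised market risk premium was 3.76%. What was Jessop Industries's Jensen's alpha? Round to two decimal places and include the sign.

-3.78%

CAPM benchmark = R_f + β(R_m − R_f) = 2.55% + 0.916 × 3.76% = 5.99416%
α = actual − benchmark = 2.21% − 5.99416% = -3.78%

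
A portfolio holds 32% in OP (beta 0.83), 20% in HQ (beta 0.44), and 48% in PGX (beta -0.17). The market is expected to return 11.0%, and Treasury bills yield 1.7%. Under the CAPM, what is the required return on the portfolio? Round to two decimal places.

4.23%

β_P = Σ w_i β_i = 0.32×0.83 + 0.20×0.44 + 0.48×-0.17 = 0.2720
MRP = 11.0% − 1.7% = 9.30%
E(R_P) = R_f + β_P × MRP = 1.7% + 0.2720 × 9.3% = 4.23%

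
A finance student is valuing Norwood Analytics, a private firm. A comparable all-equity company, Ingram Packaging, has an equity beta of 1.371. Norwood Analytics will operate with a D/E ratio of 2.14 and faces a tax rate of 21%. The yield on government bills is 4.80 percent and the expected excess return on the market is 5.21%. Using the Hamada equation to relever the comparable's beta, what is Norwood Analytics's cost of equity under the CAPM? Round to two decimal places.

β_L = β_U × [1 + (1 − t)(D/E)] = 1.371 × [1 + (1 − 0.21) × 2.14]
    = 1.371 × [1 + 0.79 × 2.14] = 1.371 × 2.6906 = 3.6888
E(R) = R_f + β_L × MRP = 4.80% + 3.6888 × 5.21% = 24.02%

24.02%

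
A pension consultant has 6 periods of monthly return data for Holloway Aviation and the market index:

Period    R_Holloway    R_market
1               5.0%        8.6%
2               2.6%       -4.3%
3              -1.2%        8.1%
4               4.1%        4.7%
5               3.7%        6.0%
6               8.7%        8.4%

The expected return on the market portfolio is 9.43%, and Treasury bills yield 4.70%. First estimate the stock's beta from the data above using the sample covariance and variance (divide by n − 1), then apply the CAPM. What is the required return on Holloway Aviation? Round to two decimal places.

5.34%

Mean R_i = (5.0 + 2.6 − 1.2 + 4.1 + 3.7 + 8.7) / 6 = 3.8167%
Mean R_m = (8.6 − 4.3 + 8.1 + 4.7 + 6.0 + 8.4) / 6 = 5.2500%
Σ(R_i − R̄_i)(R_m − R̄_m) = 16.4250  ⇒  Cov = 16.4250 / 5 = 3.2850
Σ(R_m − R̄_m)² = 121.3350  ⇒  Var(R_m) = 121.3350 / 5 = 24.2670
β = Cov / Var(R_m) = 3.2850 / 24.2670 = 0.1354
MRP = 9.43% − 4.70% = 4.73%
E(R) = R_f + β × MRP = 4.70% + 0.1354 × 4.73% = 5.34%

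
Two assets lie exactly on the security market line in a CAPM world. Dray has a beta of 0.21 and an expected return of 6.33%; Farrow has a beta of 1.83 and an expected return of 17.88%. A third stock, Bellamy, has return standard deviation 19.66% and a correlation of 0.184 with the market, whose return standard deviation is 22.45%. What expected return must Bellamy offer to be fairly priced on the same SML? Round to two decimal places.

MRP = (17.88% − 6.33%) / (1.83 − 0.21) = 7.1296%
R_f = 6.33% − 0.21 × 7.1296% = 4.8328%
β_Bellamy = ρ·σ_i/σ_m = 0.184 × 19.66 / 22.45 = 0.1611
E(R_Bellamy) = R_f + β × MRP = 4.8328% + 0.1611 × 7.1296% = 5.98%

5.98%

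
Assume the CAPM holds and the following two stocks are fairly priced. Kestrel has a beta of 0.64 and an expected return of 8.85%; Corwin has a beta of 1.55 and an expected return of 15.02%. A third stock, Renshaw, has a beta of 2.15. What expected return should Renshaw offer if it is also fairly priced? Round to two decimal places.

MRP (SML slope) = (15.02% − 8.85%) / (1.55 − 0.64) = 6.17% / 0.91 = 6.7802%
R_f (intercept) = 8.85% − 0.64 × 6.7802% = 4.5107%
E(R_Renshaw) = R_f + β × MRP = 4.5107% + 2.15 × 6.7802% = 19.09%

19.09%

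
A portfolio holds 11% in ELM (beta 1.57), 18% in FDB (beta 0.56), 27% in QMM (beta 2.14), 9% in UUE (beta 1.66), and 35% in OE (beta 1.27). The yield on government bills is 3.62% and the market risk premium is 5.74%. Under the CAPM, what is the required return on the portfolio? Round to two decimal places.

11.92%

β_P = Σ w_i β_i = 0.11×1.57 + 0.18×0.56 + 0.27×2.14 + 0.09×1.66 + 0.35×1.27 = 1.4452
E(R_P) = R_f + β_P × MRP = 3.62% + 1.4452 × 5.74% = 11.92%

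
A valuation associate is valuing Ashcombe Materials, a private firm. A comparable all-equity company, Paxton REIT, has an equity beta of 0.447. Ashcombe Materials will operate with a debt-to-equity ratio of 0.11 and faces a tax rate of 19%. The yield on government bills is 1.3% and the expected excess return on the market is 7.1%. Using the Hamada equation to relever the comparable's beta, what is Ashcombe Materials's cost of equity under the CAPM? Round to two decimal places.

4.76%

β_L = β_U × [1 + (1 − t)(D/E)] = 0.447 × [1 + (1 − 0.19) × 0.11]
    = 0.447 × [1 + 0.81 × 0.11] = 0.447 × 1.0891 = 0.4868
E(R) = R_f + β_L × MRP = 1.3% + 0.4868 × 7.1% = 4.76%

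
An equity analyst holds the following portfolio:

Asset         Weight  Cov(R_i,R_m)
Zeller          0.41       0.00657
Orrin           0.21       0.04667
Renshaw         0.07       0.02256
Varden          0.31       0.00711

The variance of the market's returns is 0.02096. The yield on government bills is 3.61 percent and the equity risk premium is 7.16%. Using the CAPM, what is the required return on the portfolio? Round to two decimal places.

9.17%

β_Zeller = 0.00657 / 0.02096 = 0.3135
β_Orrin = 0.04667 / 0.02096 = 2.2266
β_Renshaw = 0.02256 / 0.02096 = 1.0763
β_Varden = 0.00711 / 0.02096 = 0.3392
β_P = Σ w_i β_i = 0.41×0.3135 + 0.21×2.2266 + 0.07×1.0763 + 0.31×0.3392 = 0.7766
E(R_P) = R_f + β_P × MRP = 3.61% + 0.7766 × 7.16% = 9.17%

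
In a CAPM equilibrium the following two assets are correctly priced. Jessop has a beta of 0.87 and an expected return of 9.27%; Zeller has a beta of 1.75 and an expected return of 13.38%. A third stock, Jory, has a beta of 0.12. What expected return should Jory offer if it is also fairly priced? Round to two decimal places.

5.77%

MRP (SML slope) = (13.38% − 9.27%) / (1.75 − 0.87) = 4.11% / 0.88 = 4.6705%
R_f (intercept) = 9.27% − 0.87 × 4.6705% = 5.2067%
E(R_Jory) = R_f + β × MRP = 5.2067% + 0.12 × 4.6705% = 5.77%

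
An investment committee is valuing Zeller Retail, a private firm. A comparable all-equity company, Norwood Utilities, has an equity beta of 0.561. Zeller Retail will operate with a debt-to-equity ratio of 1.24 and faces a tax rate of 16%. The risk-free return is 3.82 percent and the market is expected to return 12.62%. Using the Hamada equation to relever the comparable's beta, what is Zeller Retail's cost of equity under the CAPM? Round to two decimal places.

13.90%

β_L = β_U × [1 + (1 − t)(D/E)] = 0.561 × [1 + (1 − 0.16) × 1.24]
    = 0.561 × [1 + 0.84 × 1.24] = 0.561 × 2.0416 = 1.1453
MRP = 12.62% − 3.82% = 8.80%
E(R) = R_f + β_L × MRP = 3.82% + 1.1453 × 8.80% = 13.90%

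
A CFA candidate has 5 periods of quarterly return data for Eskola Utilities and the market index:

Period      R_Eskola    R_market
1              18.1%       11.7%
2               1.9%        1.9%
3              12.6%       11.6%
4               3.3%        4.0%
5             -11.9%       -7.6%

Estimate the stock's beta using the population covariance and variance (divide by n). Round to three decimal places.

1.415

Mean R_i = (18.1 + 1.9 + 12.6 + 3.3 − 11.9) / 5 = 4.8000%
Mean R_m = (11.7 + 1.9 + 11.6 + 4.0 − 7.6) / 5 = 4.3200%
Σ(R_i − R̄_i)(R_m − R̄_m) = 361.5000  ⇒  Cov = 361.5000 / 5 = 72.3000
Σ(R_m − R̄_m)² = 255.5080  ⇒  Var(R_m) = 255.5080 / 5 = 51.1016
β = Cov / Var(R_m) = 72.3000 / 51.1016 = 1.4148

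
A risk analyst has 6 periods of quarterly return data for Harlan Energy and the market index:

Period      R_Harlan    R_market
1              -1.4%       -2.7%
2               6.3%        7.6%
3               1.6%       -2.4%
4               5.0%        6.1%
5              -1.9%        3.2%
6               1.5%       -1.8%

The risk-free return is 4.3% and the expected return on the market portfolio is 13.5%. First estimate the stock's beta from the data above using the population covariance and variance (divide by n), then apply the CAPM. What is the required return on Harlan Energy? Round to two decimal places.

8.78%

Mean R_i = (-1.4 + 6.3 + 1.6 + 5.0 − 1.9 + 1.5) / 6 = 1.8500%
Mean R_m = (-2.7 + 7.6 − 2.4 + 6.1 + 3.2 − 1.8) / 6 = 1.6667%
Σ(R_i − R̄_i)(R_m − R̄_m) = 51.0400  ⇒  Cov = 51.0400 / 6 = 8.5067
Σ(R_m − R̄_m)² = 104.8333  ⇒  Var(R_m) = 104.8333 / 6 = 17.4722
β = Cov / Var(R_m) = 8.5067 / 17.4722 = 0.4869
MRP = 13.5% − 4.3% = 9.20%
E(R) = R_f + β × MRP = 4.3% + 0.4869 × 9.2% = 8.78%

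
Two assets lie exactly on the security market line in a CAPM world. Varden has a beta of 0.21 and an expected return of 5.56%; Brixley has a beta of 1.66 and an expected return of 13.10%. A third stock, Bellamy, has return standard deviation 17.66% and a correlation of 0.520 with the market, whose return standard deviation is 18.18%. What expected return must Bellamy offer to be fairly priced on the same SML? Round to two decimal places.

MRP = (13.10% − 5.56%) / (1.66 − 0.21) = 5.2000%
R_f = 5.56% − 0.21 × 5.2000% = 4.4680%
β_Bellamy = ρ·σ_i/σ_m = 0.520 × 17.66 / 18.18 = 0.5051
E(R_Bellamy) = R_f + β × MRP = 4.4680% + 0.5051 × 5.2000% = 7.09%

7.09%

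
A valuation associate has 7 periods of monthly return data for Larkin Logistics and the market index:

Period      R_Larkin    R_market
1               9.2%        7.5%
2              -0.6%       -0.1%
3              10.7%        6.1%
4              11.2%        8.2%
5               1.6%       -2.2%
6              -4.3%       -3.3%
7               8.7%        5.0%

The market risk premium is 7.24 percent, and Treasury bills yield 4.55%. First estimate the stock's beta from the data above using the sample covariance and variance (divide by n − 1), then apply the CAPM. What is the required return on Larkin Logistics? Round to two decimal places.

Mean R_i = (9.2 − 0.6 + 10.7 + 11.2 + 1.6 − 4.3 + 8.7) / 7 = 5.2143%
Mean R_m = (7.5 − 0.1 + 6.1 + 8.2 − 2.2 − 3.3 + 5.0) / 7 = 3.0286%
Σ(R_i − R̄_i)(R_m − R̄_m) = 169.7971  ⇒  Cov = 169.7971 / 6 = 28.2995
Σ(R_m − R̄_m)² = 137.2343  ⇒  Var(R_m) = 137.2343 / 6 = 22.8724
β = Cov / Var(R_m) = 28.2995 / 22.8724 = 1.2373
E(R) = R_f + β × MRP = 4.55% + 1.2373 × 7.24% = 13.51%

13.51%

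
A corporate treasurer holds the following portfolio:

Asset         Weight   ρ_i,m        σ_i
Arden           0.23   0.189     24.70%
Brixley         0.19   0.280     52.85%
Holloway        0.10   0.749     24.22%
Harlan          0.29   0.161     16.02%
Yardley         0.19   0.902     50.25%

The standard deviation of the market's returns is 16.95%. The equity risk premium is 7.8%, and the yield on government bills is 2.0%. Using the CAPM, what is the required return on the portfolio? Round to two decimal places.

β_Arden = 0.189 × 24.70% / 16.95% = 0.2754
β_Brixley = 0.280 × 52.85% / 16.95% = 0.8730
β_Holloway = 0.749 × 24.22% / 16.95% = 1.0703
β_Harlan = 0.161 × 16.02% / 16.95% = 0.1522
β_Yardley = 0.902 × 50.25% / 16.95% = 2.6741
β_P = Σ w_i β_i = 0.23×0.2754 + 0.19×0.8730 + 0.10×1.0703 + 0.29×0.1522 + 0.19×2.6741 = 0.8885
E(R_P) = R_f + β_P × MRP = 2.0% + 0.8885 × 7.8% = 8.93%

8.93%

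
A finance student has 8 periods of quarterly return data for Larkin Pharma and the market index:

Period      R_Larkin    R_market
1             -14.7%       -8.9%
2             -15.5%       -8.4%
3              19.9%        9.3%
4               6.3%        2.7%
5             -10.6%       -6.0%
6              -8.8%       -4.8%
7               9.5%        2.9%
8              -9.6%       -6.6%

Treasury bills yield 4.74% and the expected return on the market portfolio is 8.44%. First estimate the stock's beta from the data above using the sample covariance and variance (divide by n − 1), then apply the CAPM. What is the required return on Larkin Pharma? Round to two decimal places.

12.03%

Mean R_i = (-14.7 − 15.5 + 19.9 + 6.3 − 10.6 − 8.8 + 9.5 − 9.6) / 8 = -2.9375%
Mean R_m = (-8.9 − 8.4 + 9.3 + 2.7 − 6.0 − 4.8 + 2.9 − 6.6) / 8 = -2.4750%
Σ(R_i − R̄_i)(R_m − R̄_m) = 601.6975  ⇒  Cov = 601.6975 / 7 = 85.9568
Σ(R_m − R̄_m)² = 305.5550  ⇒  Var(R_m) = 305.5550 / 7 = 43.6507
β = Cov / Var(R_m) = 85.9568 / 43.6507 = 1.9692
MRP = 8.44% − 4.74% = 3.70%
E(R) = R_f + β × MRP = 4.74% + 1.9692 × 3.70% = 12.03%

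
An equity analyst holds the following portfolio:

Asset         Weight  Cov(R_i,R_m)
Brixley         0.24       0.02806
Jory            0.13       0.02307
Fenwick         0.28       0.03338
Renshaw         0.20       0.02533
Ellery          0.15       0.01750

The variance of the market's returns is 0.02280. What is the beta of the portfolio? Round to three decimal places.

1.174

β_Brixley = 0.02806 / 0.02280 = 1.2307
β_Jory = 0.02307 / 0.02280 = 1.0118
β_Fenwick = 0.03338 / 0.02280 = 1.4640
β_Renshaw = 0.02533 / 0.02280 = 1.1110
β_Ellery = 0.01750 / 0.02280 = 0.7675
β_P = Σ w_i β_i = 0.24×1.2307 + 0.13×1.0118 + 0.28×1.4640 + 0.20×1.1110 + 0.15×0.7675 = 1.1741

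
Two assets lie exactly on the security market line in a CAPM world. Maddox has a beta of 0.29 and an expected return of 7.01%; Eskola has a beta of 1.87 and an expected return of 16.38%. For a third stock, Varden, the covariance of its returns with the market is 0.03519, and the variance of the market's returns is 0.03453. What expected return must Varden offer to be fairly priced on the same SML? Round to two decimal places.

11.33%

MRP = (16.38% − 7.01%) / (1.87 − 0.29) = 5.9304%
R_f = 7.01% − 0.29 × 5.9304% = 5.2902%
β_Varden = Cov / Var(R_m) = 0.03519 / 0.03453 = 1.0191
E(R_Varden) = R_f + β × MRP = 5.2902% + 1.0191 × 5.9304% = 11.33%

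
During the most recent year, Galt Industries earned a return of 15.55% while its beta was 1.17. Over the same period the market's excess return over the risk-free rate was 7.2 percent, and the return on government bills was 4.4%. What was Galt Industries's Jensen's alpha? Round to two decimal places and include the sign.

CAPM benchmark = R_f + β(R_m − R_f) = 4.4% + 1.17 × 7.2% = 12.8240%
α = actual − benchmark = 15.55% − 12.8240% = +2.73%

+2.73%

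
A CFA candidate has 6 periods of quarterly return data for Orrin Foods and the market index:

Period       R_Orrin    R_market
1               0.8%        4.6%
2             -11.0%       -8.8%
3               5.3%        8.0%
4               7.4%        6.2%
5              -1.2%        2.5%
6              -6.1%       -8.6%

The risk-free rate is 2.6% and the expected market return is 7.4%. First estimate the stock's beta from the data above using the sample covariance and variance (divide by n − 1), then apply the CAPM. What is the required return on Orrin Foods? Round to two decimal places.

Mean R_i = (0.8 − 11.0 + 5.3 + 7.4 − 1.2 − 6.1) / 6 = -0.8000%
Mean R_m = (4.6 − 8.8 + 8.0 + 6.2 + 2.5 − 8.6) / 6 = 0.6500%
Σ(R_i − R̄_i)(R_m − R̄_m) = 241.3400  ⇒  Cov = 241.3400 / 5 = 48.2680
Σ(R_m − R̄_m)² = 278.7150  ⇒  Var(R_m) = 278.7150 / 5 = 55.7430
β = Cov / Var(R_m) = 48.2680 / 55.7430 = 0.8659
MRP = 7.4% − 2.6% = 4.80%
E(R) = R_f + β × MRP = 2.6% + 0.8659 × 4.8% = 6.76%

6.76%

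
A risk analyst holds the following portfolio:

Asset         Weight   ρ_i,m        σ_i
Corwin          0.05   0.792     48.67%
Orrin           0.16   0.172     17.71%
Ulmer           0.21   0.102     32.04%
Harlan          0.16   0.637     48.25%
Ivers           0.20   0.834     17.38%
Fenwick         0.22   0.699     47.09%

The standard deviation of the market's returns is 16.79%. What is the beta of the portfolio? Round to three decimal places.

β_Corwin = 0.792 × 48.67% / 16.79% = 2.2958
β_Orrin = 0.172 × 17.71% / 16.79% = 0.1814
β_Ulmer = 0.102 × 32.04% / 16.79% = 0.1946
β_Harlan = 0.637 × 48.25% / 16.79% = 1.8306
β_Ivers = 0.834 × 17.38% / 16.79% = 0.8633
β_Fenwick = 0.699 × 47.09% / 16.79% = 1.9604
β_P = Σ w_i β_i = 0.05×2.2958 + 0.16×0.1814 + 0.21×0.1946 + 0.16×1.8306 + 0.20×0.8633 + 0.22×1.9604 = 1.0815

1.082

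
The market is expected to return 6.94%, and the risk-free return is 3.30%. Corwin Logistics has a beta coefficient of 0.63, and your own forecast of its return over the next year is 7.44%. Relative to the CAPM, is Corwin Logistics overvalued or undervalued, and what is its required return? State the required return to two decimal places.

Undervalued; required return 5.59%

MRP = 6.94% − 3.30% = 3.64%
Required return = R_f + β·MRP = 3.30% + 0.63 × 3.64% = 5.59%
Forecast 7.44% > required 5.59% → the stock plots above the SML → undervalued.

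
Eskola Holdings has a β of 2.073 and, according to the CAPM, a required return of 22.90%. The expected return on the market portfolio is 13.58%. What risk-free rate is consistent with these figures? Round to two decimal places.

E(R) = R_f + β(E(R_m) − R_f) = R_f(1 − β) + β·E(R_m)
22.90% = R_f × (1 − 2.073) + 2.073 × 13.58%
22.90% = R_f × -1.073 + 28.15134%
R_f = (22.90% − 28.15134%) / -1.073 = 4.89%

4.89%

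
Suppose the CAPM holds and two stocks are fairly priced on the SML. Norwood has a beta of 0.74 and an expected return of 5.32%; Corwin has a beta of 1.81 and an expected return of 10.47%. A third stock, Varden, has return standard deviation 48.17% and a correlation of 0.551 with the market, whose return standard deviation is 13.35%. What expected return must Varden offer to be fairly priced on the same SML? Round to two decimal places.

MRP = (10.47% − 5.32%) / (1.81 − 0.74) = 4.8131%
R_f = 5.32% − 0.74 × 4.8131% = 1.7583%
β_Varden = ρ·σ_i/σ_m = 0.551 × 48.17 / 13.35 = 1.9881
E(R_Varden) = R_f + β × MRP = 1.7583% + 1.9881 × 4.8131% = 11.33%

11.33%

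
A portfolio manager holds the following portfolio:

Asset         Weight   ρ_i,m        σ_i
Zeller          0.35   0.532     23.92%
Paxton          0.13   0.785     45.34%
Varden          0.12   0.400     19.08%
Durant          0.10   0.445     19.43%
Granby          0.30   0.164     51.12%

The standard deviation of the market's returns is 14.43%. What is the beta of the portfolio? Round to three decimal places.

β_Zeller = 0.532 × 23.92% / 14.43% = 0.8819
β_Paxton = 0.785 × 45.34% / 14.43% = 2.4665
β_Varden = 0.400 × 19.08% / 14.43% = 0.5289
β_Durant = 0.445 × 19.43% / 14.43% = 0.5992
β_Granby = 0.164 × 51.12% / 14.43% = 0.5810
β_P = Σ w_i β_i = 0.35×0.8819 + 0.13×2.4665 + 0.12×0.5289 + 0.10×0.5992 + 0.30×0.5810 = 0.9270

0.927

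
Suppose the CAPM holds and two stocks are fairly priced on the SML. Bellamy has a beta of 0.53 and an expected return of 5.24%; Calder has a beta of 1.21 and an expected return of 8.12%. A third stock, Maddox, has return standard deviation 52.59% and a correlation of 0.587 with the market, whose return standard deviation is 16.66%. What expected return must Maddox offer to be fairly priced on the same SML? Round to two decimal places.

MRP = (8.12% − 5.24%) / (1.21 − 0.53) = 4.2353%
R_f = 5.24% − 0.53 × 4.2353% = 2.9953%
β_Maddox = ρ·σ_i/σ_m = 0.587 × 52.59 / 16.66 = 1.8530
E(R_Maddox) = R_f + β × MRP = 2.9953% + 1.8530 × 4.2353% = 10.84%

10.84%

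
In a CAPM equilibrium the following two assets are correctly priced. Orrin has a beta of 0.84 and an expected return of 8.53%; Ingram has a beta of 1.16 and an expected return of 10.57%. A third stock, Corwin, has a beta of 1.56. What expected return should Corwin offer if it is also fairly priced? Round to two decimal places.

MRP (SML slope) = (10.57% − 8.53%) / (1.16 − 0.84) = 2.04% / 0.32 = 6.3750%
R_f (intercept) = 8.53% − 0.84 × 6.3750% = 3.1750%
E(R_Corwin) = R_f + β × MRP = 3.1750% + 1.56 × 6.3750% = 13.12%

13.12%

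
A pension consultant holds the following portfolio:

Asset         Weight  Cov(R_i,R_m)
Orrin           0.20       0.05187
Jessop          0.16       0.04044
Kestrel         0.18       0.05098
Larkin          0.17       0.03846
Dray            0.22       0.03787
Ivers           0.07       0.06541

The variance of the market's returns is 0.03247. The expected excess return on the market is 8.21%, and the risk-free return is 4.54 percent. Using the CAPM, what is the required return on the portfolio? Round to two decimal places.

β_Orrin = 0.05187 / 0.03247 = 1.5975
β_Jessop = 0.04044 / 0.03247 = 1.2455
β_Kestrel = 0.05098 / 0.03247 = 1.5701
β_Larkin = 0.03846 / 0.03247 = 1.1845
β_Dray = 0.03787 / 0.03247 = 1.1663
β_Ivers = 0.06541 / 0.03247 = 2.0145
β_P = Σ w_i β_i = 0.20×1.5975 + 0.16×1.2455 + 0.18×1.5701 + 0.17×1.1845 + 0.22×1.1663 + 0.07×2.0145 = 1.4004
E(R_P) = R_f + β_P × MRP = 4.54% + 1.4004 × 8.21% = 16.04%

16.04%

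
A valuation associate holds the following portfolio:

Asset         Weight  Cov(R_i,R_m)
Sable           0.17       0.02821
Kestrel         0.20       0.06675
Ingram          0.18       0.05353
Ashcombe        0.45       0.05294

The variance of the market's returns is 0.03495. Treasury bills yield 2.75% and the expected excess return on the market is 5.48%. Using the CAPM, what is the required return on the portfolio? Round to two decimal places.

10.84%

β_Sable = 0.02821 / 0.03495 = 0.8072
β_Kestrel = 0.06675 / 0.03495 = 1.9099
β_Ingram = 0.05353 / 0.03495 = 1.5316
β_Ashcombe = 0.05294 / 0.03495 = 1.5147
β_P = Σ w_i β_i = 0.17×0.8072 + 0.20×1.9099 + 0.18×1.5316 + 0.45×1.5147 = 1.4765
E(R_P) = R_f + β_P × MRP = 2.75% + 1.4765 × 5.48% = 10.84%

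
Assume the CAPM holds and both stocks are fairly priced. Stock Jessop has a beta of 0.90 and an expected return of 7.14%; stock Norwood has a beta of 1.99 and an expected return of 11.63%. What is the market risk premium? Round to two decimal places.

Both satisfy E(R) = R_f + β·MRP, so the slope of the SML is
MRP = (11.63% − 7.14%) / (1.99 − 0.90) = 4.49% / 1.09 = 4.1193%

4.12%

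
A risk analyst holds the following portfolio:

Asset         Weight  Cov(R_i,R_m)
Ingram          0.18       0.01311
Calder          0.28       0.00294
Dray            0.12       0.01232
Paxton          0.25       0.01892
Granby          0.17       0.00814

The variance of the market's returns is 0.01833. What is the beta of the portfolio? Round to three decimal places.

0.588

β_Ingram = 0.01311 / 0.01833 = 0.7152
β_Calder = 0.00294 / 0.01833 = 0.1604
β_Dray = 0.01232 / 0.01833 = 0.6721
β_Paxton = 0.01892 / 0.01833 = 1.0322
β_Granby = 0.00814 / 0.01833 = 0.4441
β_P = Σ w_i β_i = 0.18×0.7152 + 0.28×0.1604 + 0.12×0.6721 + 0.25×1.0322 + 0.17×0.4441 = 0.5878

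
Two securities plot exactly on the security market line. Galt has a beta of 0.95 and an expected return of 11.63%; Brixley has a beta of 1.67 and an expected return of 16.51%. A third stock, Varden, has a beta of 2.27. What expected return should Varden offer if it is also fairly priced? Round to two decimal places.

MRP (SML slope) = (16.51% − 11.63%) / (1.67 − 0.95) = 4.88% / 0.72 = 6.7778%
R_f (intercept) = 11.63% − 0.95 × 6.7778% = 5.1911%
E(R_Varden) = R_f + β × MRP = 5.1911% + 2.27 × 6.7778% = 20.58%

20.58%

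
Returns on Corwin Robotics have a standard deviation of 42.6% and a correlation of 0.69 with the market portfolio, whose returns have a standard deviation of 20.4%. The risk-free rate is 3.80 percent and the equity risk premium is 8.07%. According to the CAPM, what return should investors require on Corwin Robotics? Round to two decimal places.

15.43%

β = ρ × σ_i / σ_m = 0.69 × 42.6% / 20.4% = 1.4409
E(R) = 3.80% + 1.4409 × 8.07% = 15.43%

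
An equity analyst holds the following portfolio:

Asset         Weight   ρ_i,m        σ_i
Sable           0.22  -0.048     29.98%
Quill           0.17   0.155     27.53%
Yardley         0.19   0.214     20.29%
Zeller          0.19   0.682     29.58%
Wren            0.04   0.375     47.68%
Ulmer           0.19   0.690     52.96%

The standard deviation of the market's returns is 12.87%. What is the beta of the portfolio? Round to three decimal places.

0.989

β_Sable = -0.048 × 29.98% / 12.87% = -0.1118
β_Quill = 0.155 × 27.53% / 12.87% = 0.3316
β_Yardley = 0.214 × 20.29% / 12.87% = 0.3374
β_Zeller = 0.682 × 29.58% / 12.87% = 1.5675
β_Wren = 0.375 × 47.68% / 12.87% = 1.3893
β_Ulmer = 0.690 × 52.96% / 12.87% = 2.8393
β_P = Σ w_i β_i = 0.22×-0.1118 + 0.17×0.3316 + 0.19×0.3374 + 0.19×1.5675 + 0.04×1.3893 + 0.19×2.8393 = 0.9887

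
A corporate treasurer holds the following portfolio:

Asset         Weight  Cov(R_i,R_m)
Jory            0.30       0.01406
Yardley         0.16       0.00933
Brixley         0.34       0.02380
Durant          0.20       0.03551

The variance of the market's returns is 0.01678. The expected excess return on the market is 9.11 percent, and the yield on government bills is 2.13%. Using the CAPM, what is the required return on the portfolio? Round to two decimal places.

β_Jory = 0.01406 / 0.01678 = 0.8379
β_Yardley = 0.00933 / 0.01678 = 0.5560
β_Brixley = 0.02380 / 0.01678 = 1.4184
β_Durant = 0.03551 / 0.01678 = 2.1162
β_P = Σ w_i β_i = 0.30×0.8379 + 0.16×0.5560 + 0.34×1.4184 + 0.20×2.1162 = 1.2458
E(R_P) = R_f + β_P × MRP = 2.13% + 1.2458 × 9.11% = 13.48%

13.48%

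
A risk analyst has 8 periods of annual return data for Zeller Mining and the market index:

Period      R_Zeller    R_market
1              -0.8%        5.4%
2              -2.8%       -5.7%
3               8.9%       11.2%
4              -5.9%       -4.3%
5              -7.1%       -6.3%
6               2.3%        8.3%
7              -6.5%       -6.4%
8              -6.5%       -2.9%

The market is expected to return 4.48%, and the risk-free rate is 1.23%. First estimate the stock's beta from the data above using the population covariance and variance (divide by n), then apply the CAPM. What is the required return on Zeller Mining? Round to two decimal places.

3.55%

Mean R_i = (-0.8 − 2.8 + 8.9 − 5.9 − 7.1 + 2.3 − 6.5 − 6.5) / 8 = -2.3000%
Mean R_m = (5.4 − 5.7 + 11.2 − 4.3 − 6.3 + 8.3 − 6.4 − 2.9) / 8 = -0.0875%
Σ(R_i − R̄_i)(R_m − R̄_m) = 259.3500  ⇒  Cov = 259.3500 / 8 = 32.4188
Σ(R_m − R̄_m)² = 363.4688  ⇒  Var(R_m) = 363.4688 / 8 = 45.4336
β = Cov / Var(R_m) = 32.4188 / 45.4336 = 0.7135
MRP = 4.48% − 1.23% = 3.25%
E(R) = R_f + β × MRP = 1.23% + 0.7135 × 3.25% = 3.55%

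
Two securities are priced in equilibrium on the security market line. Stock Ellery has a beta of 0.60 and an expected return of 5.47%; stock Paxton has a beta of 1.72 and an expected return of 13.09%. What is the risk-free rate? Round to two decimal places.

1.39%

Both satisfy E(R) = R_f + β·MRP, so the slope of the SML is
MRP = (13.09% − 5.47%) / (1.72 − 0.60) = 7.62% / 1.12 = 6.8036%
R_f = E(R_Ellery) − β_Ellery·MRP = 5.47% − 0.60 × 6.8036% = 1.3878%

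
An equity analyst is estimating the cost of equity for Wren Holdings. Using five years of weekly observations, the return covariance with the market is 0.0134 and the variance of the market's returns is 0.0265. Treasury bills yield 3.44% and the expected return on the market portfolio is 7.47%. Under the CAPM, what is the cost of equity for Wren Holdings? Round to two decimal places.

β = Cov(R_i, R_m) / Var(R_m) = 0.0134 / 0.0265 = 0.5057
MRP = 7.47% − 3.44% = 4.03%
E(R) = R_f + β × MRP = 3.44% + 0.5057 × 4.03% = 5.48%

5.48%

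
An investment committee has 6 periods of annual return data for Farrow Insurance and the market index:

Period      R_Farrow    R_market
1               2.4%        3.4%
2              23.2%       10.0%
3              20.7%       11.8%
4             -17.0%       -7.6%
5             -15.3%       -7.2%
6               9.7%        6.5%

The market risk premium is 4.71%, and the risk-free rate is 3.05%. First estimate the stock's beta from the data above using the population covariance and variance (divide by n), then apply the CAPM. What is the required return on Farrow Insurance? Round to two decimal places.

12.60%

Mean R_i = (2.4 + 23.2 + 20.7 − 17.0 − 15.3 + 9.7) / 6 = 3.9500%
Mean R_m = (3.4 + 10.0 + 11.8 − 7.6 − 7.2 + 6.5) / 6 = 2.8167%
Σ(R_i − R̄_i)(R_m − R̄_m) = 720.0750  ⇒  Cov = 720.0750 / 6 = 120.0125
Σ(R_m − R̄_m)² = 355.0483  ⇒  Var(R_m) = 355.0483 / 6 = 59.1747
β = Cov / Var(R_m) = 120.0125 / 59.1747 = 2.0281
E(R) = R_f + β × MRP = 3.05% + 2.0281 × 4.71% = 12.60%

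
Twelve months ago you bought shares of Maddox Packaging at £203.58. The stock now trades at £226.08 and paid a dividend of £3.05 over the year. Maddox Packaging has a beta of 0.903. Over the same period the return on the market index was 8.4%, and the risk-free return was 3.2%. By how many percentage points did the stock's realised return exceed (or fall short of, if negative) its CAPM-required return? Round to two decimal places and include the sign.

Realised HPR = (P1 + D1 − P0) / P0 = (226.08 + 3.05 − 203.58) / 203.58 = 25.55 / 203.58 = 12.5503%
MRP = 8.4% − 3.2% = 5.20%
CAPM required = R_f + β·MRP = 3.2% + 0.903 × 5.2% = 7.8956%
α = realised − required = 12.5503% − 7.8956% = +4.65%

+4.65%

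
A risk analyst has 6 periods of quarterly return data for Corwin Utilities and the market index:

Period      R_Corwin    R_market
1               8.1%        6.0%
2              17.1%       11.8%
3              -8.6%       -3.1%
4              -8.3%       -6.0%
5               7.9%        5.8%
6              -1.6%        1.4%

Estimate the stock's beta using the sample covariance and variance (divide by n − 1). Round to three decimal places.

Mean R_i = (8.1 + 17.1 − 8.6 − 8.3 + 7.9 − 1.6) / 6 = 2.4333%
Mean R_m = (6.0 + 11.8 − 3.1 − 6.0 + 5.8 + 1.4) / 6 = 2.6500%
Σ(R_i − R̄_i)(R_m − R̄_m) = 331.7300  ⇒  Cov = 331.7300 / 5 = 66.3460
Σ(R_m − R̄_m)² = 214.3150  ⇒  Var(R_m) = 214.3150 / 5 = 42.8630
β = Cov / Var(R_m) = 66.3460 / 42.8630 = 1.5479

1.548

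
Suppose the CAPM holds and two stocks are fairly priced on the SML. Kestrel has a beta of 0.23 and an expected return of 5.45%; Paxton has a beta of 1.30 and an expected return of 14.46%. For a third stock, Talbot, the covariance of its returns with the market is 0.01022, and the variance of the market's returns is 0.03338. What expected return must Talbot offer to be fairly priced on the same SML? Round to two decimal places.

6.09%

MRP = (14.46% − 5.45%) / (1.30 − 0.23) = 8.4206%
R_f = 5.45% − 0.23 × 8.4206% = 3.5133%
β_Talbot = Cov / Var(R_m) = 0.01022 / 0.03338 = 0.3062
E(R_Talbot) = R_f + β × MRP = 3.5133% + 0.3062 × 8.4206% = 6.09%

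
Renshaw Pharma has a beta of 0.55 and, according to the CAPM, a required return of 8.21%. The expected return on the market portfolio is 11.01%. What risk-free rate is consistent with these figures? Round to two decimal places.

4.79%

E(R) = R_f + β(E(R_m) − R_f) = R_f(1 − β) + β·E(R_m)
8.21% = R_f × (1 − 0.55) + 0.55 × 11.01%
8.21% = R_f × 0.45 + 6.0555%
R_f = (8.21% − 6.0555%) / 0.45 = 4.79%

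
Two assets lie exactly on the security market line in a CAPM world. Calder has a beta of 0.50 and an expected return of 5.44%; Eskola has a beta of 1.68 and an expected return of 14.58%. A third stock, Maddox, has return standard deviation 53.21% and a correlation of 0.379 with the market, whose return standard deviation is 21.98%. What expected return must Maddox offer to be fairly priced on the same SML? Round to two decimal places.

MRP = (14.58% − 5.44%) / (1.68 − 0.50) = 7.7458%
R_f = 5.44% − 0.50 × 7.7458% = 1.5671%
β_Maddox = ρ·σ_i/σ_m = 0.379 × 53.21 / 21.98 = 0.9175
E(R_Maddox) = R_f + β × MRP = 1.5671% + 0.9175 × 7.7458% = 8.67%

8.67%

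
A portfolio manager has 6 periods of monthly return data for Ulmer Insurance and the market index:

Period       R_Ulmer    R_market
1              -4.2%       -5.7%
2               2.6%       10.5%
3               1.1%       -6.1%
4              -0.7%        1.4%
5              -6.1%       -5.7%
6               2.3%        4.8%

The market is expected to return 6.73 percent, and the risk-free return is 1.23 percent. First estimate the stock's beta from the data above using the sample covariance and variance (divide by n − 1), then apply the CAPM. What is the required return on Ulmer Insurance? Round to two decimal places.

Mean R_i = (-4.2 + 2.6 + 1.1 − 0.7 − 6.1 + 2.3) / 6 = -0.8333%
Mean R_m = (-5.7 + 10.5 − 6.1 + 1.4 − 5.7 + 4.8) / 6 = -0.1333%
Σ(R_i − R̄_i)(R_m − R̄_m) = 88.6933  ⇒  Cov = 88.6933 / 5 = 17.7387
Σ(R_m − R̄_m)² = 237.3333  ⇒  Var(R_m) = 237.3333 / 5 = 47.4667
β = Cov / Var(R_m) = 17.7387 / 47.4667 = 0.3737
MRP = 6.73% − 1.23% = 5.50%
E(R) = R_f + β × MRP = 1.23% + 0.3737 × 5.50% = 3.29%

3.29%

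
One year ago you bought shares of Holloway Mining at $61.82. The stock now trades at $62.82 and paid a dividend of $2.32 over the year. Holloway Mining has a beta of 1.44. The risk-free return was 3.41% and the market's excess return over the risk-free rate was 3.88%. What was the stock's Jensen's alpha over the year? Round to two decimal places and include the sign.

Realised HPR = (P1 + D1 − P0) / P0 = (62.82 + 2.32 − 61.82) / 61.82 = 3.32 / 61.82 = 5.3704%
CAPM required = R_f + β·MRP = 3.41% + 1.44 × 3.88% = 8.9972%
α = realised − required = 5.3704% − 8.9972% = -3.63%

-3.63%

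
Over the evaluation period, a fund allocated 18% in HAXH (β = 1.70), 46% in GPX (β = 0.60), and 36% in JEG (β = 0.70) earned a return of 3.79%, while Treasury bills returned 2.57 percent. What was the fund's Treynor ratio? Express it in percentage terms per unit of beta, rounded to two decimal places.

β_P = 0.18×1.70 + 0.46×0.60 + 0.36×0.70 = 0.8340
Treynor = (R_P − R_f) / β_P = (3.79% − 2.57%) / 0.8340 = 1.22% / 0.8340 = 1.46%

1.46%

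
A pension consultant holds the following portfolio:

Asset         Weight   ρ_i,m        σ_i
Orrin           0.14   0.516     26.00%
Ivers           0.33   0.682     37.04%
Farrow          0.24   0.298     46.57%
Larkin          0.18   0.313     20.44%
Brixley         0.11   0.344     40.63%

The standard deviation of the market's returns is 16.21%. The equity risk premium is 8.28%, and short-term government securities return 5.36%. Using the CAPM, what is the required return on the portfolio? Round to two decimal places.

β_Orrin = 0.516 × 26.00% / 16.21% = 0.8276
β_Ivers = 0.682 × 37.04% / 16.21% = 1.5584
β_Farrow = 0.298 × 46.57% / 16.21% = 0.8561
β_Larkin = 0.313 × 20.44% / 16.21% = 0.3947
β_Brixley = 0.344 × 40.63% / 16.21% = 0.8622
β_P = Σ w_i β_i = 0.14×0.8276 + 0.33×1.5584 + 0.24×0.8561 + 0.18×0.3947 + 0.11×0.8622 = 1.0015
E(R_P) = R_f + β_P × MRP = 5.36% + 1.0015 × 8.28% = 13.65%

13.65%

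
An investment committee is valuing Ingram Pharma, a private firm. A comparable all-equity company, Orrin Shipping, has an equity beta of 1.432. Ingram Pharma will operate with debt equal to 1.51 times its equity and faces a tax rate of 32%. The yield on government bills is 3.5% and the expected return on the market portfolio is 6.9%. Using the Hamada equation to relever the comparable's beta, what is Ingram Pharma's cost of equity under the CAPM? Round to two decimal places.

β_L = β_U × [1 + (1 − t)(D/E)] = 1.432 × [1 + (1 − 0.32) × 1.51]
    = 1.432 × [1 + 0.68 × 1.51] = 1.432 × 2.0268 = 2.9024
MRP = 6.9% − 3.5% = 3.40%
E(R) = R_f + β_L × MRP = 3.5% + 2.9024 × 3.4% = 13.37%

13.37%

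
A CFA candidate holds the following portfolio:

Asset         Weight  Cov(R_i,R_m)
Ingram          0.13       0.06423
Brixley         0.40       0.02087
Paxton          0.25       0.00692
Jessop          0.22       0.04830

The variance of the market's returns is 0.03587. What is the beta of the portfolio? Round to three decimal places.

0.810

β_Ingram = 0.06423 / 0.03587 = 1.7906
β_Brixley = 0.02087 / 0.03587 = 0.5818
β_Paxton = 0.00692 / 0.03587 = 0.1929
β_Jessop = 0.04830 / 0.03587 = 1.3465
β_P = Σ w_i β_i = 0.13×1.7906 + 0.40×0.5818 + 0.25×0.1929 + 0.22×1.3465 = 0.8100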